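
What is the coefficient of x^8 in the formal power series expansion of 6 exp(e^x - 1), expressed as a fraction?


exp(e^x - 1) is the exponential generating function for the Bell numbers Bell_k: exp(e^x - 1) = sum_{k>=0} Bell_k x^k / k!.
So the coefficient of x^8 in 6 exp(e^x - 1) is 6 Bell_8 / 8!.
Computing: Bell_8 = 4140 and 8! = 40320, giving
6 * 4140/40320 = 69/112.

69/112


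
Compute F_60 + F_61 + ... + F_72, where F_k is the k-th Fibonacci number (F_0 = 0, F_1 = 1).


Use the identity sum_{k=0}^{N} F_k = F_{N+2} - 1 (which follows from F_{k+2} - F_{k+1} = F_k). Then
sum_{k=60}^{72} F_k = (F_{74} - 1) - (F_{61} - 1) = F_{74} - F_{61}.
Computing: F_{74} = 1304969544928657, F_{61} = 2504730781961, so
Sum = 1304969544928657 - 2504730781961 = 1302464814146696.

1302464814146696


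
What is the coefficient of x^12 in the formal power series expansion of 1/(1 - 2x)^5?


The general identity 1/(1 - c x)^r = sum_{k>=0} c^k C(k + r - 1, r - 1) x^k follows by substituting y = c x into 1/(1 - y)^r = sum_{k>=0} C(k + r - 1, r - 1) y^k.
For c = 2, r = 5, k = 12:
2^12 * C(16, 4) = 4096 * 1820 = 7454720.

7454720


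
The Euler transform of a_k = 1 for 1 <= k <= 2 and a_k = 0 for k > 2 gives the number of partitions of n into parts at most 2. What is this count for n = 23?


Partitions of 23 into parts at most 2:
Using generating function (1-x)^(-1)(1-x^2)^(-1),
the coefficient of x^23 = 12

12


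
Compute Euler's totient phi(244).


phi(n) counts integers in [1, n] coprime to n. Using the multiplicative formula phi(n) = n * prod_{p | n} (1 - 1/p):
244 = 2^2 * 61, so
phi(244) = 244 * (1 - 1/2) * (1 - 1/61) = 120.

120


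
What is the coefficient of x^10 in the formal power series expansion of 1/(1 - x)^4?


The negative binomial / multiset identity is
1/(1 - x)^r = sum_{k>=0} C(k + r - 1, r - 1) x^k.
Here r = 4 and k = 10, so the coefficient is
C(10 + 3, 3) = C(13, 3)
= 286

286


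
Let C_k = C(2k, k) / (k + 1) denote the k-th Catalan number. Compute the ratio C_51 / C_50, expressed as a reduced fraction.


Using C_k = (2k)! / (k! (k+1)!), the ratio C_{k+1}/C_k simplifies to
C_{k+1}/C_k = [(2k+2)! / ((k+1)! (k+2)!)] * [k! (k+1)! / (2k)!]
 = (2k+2)(2k+1) / ((k+1)(k+2)) = 2(2k+1) / (k+2).
For k = 50: 2(2*50 + 1) / (50 + 2) = 202/52 = 101/26.

101/26


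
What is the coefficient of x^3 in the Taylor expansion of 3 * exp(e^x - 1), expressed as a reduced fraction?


exp(e^x - 1) = sum_{k>=0} Bell_k x^k / k!, where Bell_k is the k-th Bell number.
So the coefficient of x^3 is 3 * Bell_3 / 3!.
Computing: Bell_3 = 5 and 3! = 6, giving
3 * 5/6 = 5/2.

5/2


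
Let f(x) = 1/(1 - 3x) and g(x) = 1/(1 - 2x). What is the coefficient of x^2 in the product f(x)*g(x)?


The coefficient of x^n in f*g is the Cauchy product: sum_{k=0}^{n} a^k * b^(n-k).
With a=3, b=2, n=2:
sum_{k=0}^{2} 3^k * 2^(2-k)
= 19

19


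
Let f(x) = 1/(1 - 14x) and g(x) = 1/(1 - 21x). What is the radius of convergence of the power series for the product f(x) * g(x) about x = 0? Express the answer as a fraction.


The radius of 1/(1 - 14x) is 1/14 (nearest singularity at x = 1/14), and the radius of 1/(1 - 21x) is 1/21.
The product f(x)*g(x) = 1/((1 - 14x)(1 - 21x)) has singularities at both 1/14 and 1/21, so its radius of convergence is the distance to the nearest one:
min(1/14, 1/21) = 1/21.

1/21


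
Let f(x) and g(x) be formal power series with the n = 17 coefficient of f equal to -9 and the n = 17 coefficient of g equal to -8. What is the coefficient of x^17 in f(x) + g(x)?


Addition of formal power series is termwise.
The coefficient of x^17 in f + g = -9 + -8
= -17

-17


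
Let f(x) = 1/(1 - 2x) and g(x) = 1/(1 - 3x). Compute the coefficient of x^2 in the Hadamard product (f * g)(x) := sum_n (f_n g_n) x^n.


f has coefficients f_k = 2^k and g has coefficients g_k = 3^k, so the Hadamard product has coefficient (f*g)_k = 2^k * 3^k = 6^k.
For k = 2: 6^2 = 36.

36


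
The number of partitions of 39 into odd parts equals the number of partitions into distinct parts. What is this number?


Computing partitions of 39 into odd parts (1, 3, 5, ...):
Using the generating function prod_{k>=0} 1/(1-x^(2k+1)),
the count is 982

982


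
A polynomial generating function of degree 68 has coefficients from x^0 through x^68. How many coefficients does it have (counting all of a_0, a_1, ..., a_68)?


A polynomial of degree 68 takes the form a_0 + a_1 x + ... + a_68 x^68.
The number of coefficients is 68 + 1 = 69.

69


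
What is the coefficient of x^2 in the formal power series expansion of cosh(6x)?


The Maclaurin series is cosh(t) = sum_{m>=0} t^(2m) / (2m)!, so substituting t = 6x, only even powers of x are nonzero, with coefficient of x^(2m) equal to 6^(2m) / (2m)!.
For x^2 the coefficient is 6^2/2! = 36/2 = 18.

18


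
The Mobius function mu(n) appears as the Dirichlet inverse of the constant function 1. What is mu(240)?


240 has a squared prime factor, so mu(240) = 0.
Factorization reveals a repeated prime.

0


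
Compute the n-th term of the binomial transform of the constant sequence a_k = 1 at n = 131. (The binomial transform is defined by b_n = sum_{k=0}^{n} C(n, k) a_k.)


With a_k = 1 for all k, b_n = sum_{k=0}^{n} C(n, k) = 2^n by the binomial theorem.
For n = 131: 2^131 = 2722258935367507707706996859454145691648.

2722258935367507707706996859454145691648


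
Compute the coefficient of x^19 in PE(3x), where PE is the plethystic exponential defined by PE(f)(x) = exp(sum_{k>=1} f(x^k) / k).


With f(x) = 3x, the exponent is sum_{k>=1} 3 x^k / k = 3 * (-ln(1 - x)). Exponentiating:
PE(3x) = exp(-3 ln(1 - x)) = 1/(1 - x)^3.
By the negative binomial expansion, [x^n] 1/(1 - x)^3 = C(n + 2, 2).
For n = 19: C(21, 2) = 210.

210


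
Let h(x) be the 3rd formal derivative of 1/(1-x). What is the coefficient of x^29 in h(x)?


Differentiating 3 times: d^3/dx^3 [1/(1-x)] = 3!/(1-x)^4.
The expansion 1/(1-x)^4 = sum_{k>=0} C(k+3, 3) x^k, so the coefficient of x^n in 3!/(1-x)^4 is 3! * C(n+3, 3).
For n = 29: 6 * C(32, 3) = 6 * 4960 = 29760

29760


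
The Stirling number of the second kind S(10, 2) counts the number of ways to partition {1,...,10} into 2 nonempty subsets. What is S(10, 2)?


Using the explicit formula S(n,k) = (1/k!) sum_{j=0}^{k} (-1)^(k-j) C(k,j) j^n:
S(10, 2) = 511
Equivalently, S(n,k) is n! times the coefficient of x^n in the EGF (e^x - 1)^k / k!.

511


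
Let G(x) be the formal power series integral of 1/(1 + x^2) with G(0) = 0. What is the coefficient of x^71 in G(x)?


1/(1 + x^2) = sum_{j>=0} (-1)^j x^(2j). Integrating termwise with G(0) = 0:
G(x) = sum_{j>=0} (-1)^j x^(2j+1) / (2j+1) = arctan(x).
Only odd powers are nonzero. For x^71 write 71 = 2*35 + 1, giving
(-1)^35 / 71 = -1/71 = -1/71.

-1/71


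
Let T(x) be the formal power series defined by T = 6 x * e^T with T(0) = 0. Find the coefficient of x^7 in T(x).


Apply the Lagrange inversion formula: if T = 6 x * phi(T) with phi(t) = e^t, then
[x^n] T = 6^n * (1/n) [t^(n-1)] phi(t)^n = 6^n * (1/n) [t^(n-1)] e^(n t) = 6^n * (1/n) * n^(n-1) / (n-1)! = 6^n * n^(n-1) / n!.
When c = 1 this is the Cayley count of rooted labeled trees on n vertices, divided by n!.
For n = 7: 6^7 * 7^6 / 7! = 279936 * 117649/5040 = 32672808/5.

32672808/5


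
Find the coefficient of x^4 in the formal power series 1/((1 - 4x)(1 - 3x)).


By partial fractions or Cauchy convolution:
The coefficient equals sum_{k=0}^{4} 4^k * 3^(4-k).
= 781

781


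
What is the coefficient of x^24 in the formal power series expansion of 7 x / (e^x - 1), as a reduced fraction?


The exponential generating function for Bernoulli numbers is
x / (e^x - 1) = sum_{k>=0} B_k x^k / k!.
So the coefficient of x^24 in 7 x / (e^x - 1) is 7 B_24 / 24!.
Computing: B_24 = -236364091/2730, 24! = 620448401733239439360000, giving
7 * -236364091/2730 / 620448401733239439360000 = -236364091/241974876675963381350400000.

-236364091/241974876675963381350400000


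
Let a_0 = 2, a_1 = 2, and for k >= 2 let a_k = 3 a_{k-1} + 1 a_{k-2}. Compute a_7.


Iterating the recurrence forward:
a_0 = 2
a_1 = 2
a_2 = 3*2 + 1*2 = 8
a_3 = 3*8 + 1*2 = 26
a_4 = 3*26 + 1*8 = 86
a_5 = 3*86 + 1*26 = 284
a_6 = 3*284 + 1*86 = 938
a_7 = 3*938 + 1*284 = 3098
So a_7 = 3098.

3098


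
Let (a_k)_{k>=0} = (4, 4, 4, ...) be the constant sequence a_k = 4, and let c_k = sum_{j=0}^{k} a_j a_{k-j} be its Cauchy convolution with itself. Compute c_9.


Since a_j = 4 for all j >= 0, the convolution sum becomes
c_k = sum_{j=0}^{k} 4 * 4 = 16 * (k + 1).
Equivalently, the generating function of (a_k) is 4/(1 - x) and its square is 16/(1 - x)^2 = sum_{k>=0} 16(k + 1) x^k.
For k = 9: 16 * 10 = 160.

160


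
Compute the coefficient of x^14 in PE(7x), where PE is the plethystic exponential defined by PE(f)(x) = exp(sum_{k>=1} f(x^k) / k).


With f(x) = 7x, the exponent is sum_{k>=1} 7 x^k / k = 7 * (-ln(1 - x)). Exponentiating:
PE(7x) = exp(-7 ln(1 - x)) = 1/(1 - x)^7.
By the negative binomial expansion, [x^n] 1/(1 - x)^7 = C(n + 6, 6).
For n = 14: C(20, 6) = 38760.

38760


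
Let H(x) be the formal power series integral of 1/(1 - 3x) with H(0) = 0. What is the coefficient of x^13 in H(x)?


1/(1 - 3x) = sum_{k>=0} 3^k x^k. Integrating termwise with H(0) = 0:
H(x) = sum_{k>=0} 3^k x^(k+1) / (k+1) = sum_{m>=1} 3^(m-1) x^m / m.
For m = 13: 3^12/13 = 531441/13 = 531441/13.

531441/13


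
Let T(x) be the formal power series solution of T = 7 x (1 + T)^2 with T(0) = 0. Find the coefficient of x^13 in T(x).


Apply the Lagrange inversion formula: if T = 7 x * phi(T) with phi(t) = (1 + t)^2, then [x^n] T = 7^n * (1/n) [t^(n-1)] phi(t)^n = 7^n * (1/n) [t^(n-1)] (1 + t)^(2n) = 7^n * (1/n) C(2n, n-1).
Using the identity C(2n, n-1) = C(2n, n) * n / (n+1), the unscaled factor equals C(2n, n) / (n+1) = C_n, the n-th Catalan number.
For n = 13: C_13 = C(26, 13) / 14 = 10400600/14 = 742900.
With the 7^13 = 96889010407 factor, the coefficient is 96889010407 * 742900 = 71978845831360300.

71978845831360300


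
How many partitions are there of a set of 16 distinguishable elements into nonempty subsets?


Bell_16 can be computed from the Bell triangle or from Dobinski's identity Bell_n = (1/e) * sum_{k>=0} k^n / k!.
Computing Bell_16 = 10480142147.

10480142147


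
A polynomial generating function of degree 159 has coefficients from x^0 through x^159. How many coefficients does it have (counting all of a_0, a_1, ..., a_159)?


A polynomial of degree 159 takes the form a_0 + a_1 x + ... + a_159 x^159.
The number of coefficients is 159 + 1 = 160.

160


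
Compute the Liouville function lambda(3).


The Liouville function is lambda(k) = (-1)^Omega(k), where Omega(k) counts the prime factors of k with multiplicity.
Factoring: 3 = 3, so Omega(3) = 1.
lambda(3) = (-1)^1 = -1.

-1


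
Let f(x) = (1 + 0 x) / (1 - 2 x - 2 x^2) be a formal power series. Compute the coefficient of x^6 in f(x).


Write f(x) = sum_{k>=0} a_k x^k. Multiplying both sides by 1 - 2 x - 2 x^2 gives
(1 - 2 x - 2 x^2) sum_{k>=0} a_k x^k = 1 + 0 x.
Matching coefficients:
 x^0: a_0 = 1
 x^1: a_1 - 2 a_0 = 0  =>  a_1 = 2*1 + 0 = 2
 x^k (k >= 2): a_k = 2 a_{k-1} + 2 a_{k-2}.
Iterating: a_2 = 6, a_3 = 16, a_4 = 44, a_5 = 120, a_6 = 328.
So the coefficient of x^6 is 328.

328


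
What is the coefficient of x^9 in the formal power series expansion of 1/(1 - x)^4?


The negative binomial / multiset identity is
1/(1 - x)^r = sum_{k>=0} C(k + r - 1, r - 1) x^k.
Here r = 4 and k = 9, so the coefficient is
C(9 + 3, 3) = C(12, 3)
= 220

220


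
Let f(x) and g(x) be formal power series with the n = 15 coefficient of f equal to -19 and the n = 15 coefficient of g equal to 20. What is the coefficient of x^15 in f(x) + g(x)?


Addition of formal power series is termwise.
The coefficient of x^15 in f + g = -19 + 20
= 1

1


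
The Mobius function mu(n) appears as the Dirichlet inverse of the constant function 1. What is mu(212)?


212 has a squared prime factor, so mu(212) = 0.
Factorization reveals a repeated prime.

0


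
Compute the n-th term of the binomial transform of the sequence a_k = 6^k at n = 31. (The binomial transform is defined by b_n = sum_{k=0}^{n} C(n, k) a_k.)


With a_k = 6^k, b_n = sum_{k=0}^{n} C(n, k) 6^k = (1 + 6)^n by the binomial theorem.
For n = 31: (1 + 6)^31 = 7^31 = 157775382034845806615042743.

157775382034845806615042743


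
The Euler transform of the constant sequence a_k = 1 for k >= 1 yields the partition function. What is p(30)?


The Euler transform converts the sequence a_k = 1 into the number of integer partitions.
Using the recurrence or dynamic programming:
p(30) = 5604

5604


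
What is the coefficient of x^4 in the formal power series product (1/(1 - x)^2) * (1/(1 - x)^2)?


Combine the factors: (1/(1 - x)^2) * (1/(1 - x)^2) = 1/(1 - x)^4.
Then use 1/(1 - x)^r = sum_{k>=0} C(k + r - 1, r - 1) x^k with r = 4 and k = 4:
C(7, 3) = 35.

35


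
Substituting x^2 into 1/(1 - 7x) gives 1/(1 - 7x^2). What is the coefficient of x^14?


The coefficient of x^(2m) in 1/(1 - 7x^2) is 7^m.
With n = 14 = 2*7, the coefficient is 7^7 = 823543.

823543


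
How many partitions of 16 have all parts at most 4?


Using the generating function (1-x)^(-1)(1-x^2)^(-1)...(1-x^4)^(-1),
the coefficient of x^16 counts these restricted partitions.
Result = 64

64


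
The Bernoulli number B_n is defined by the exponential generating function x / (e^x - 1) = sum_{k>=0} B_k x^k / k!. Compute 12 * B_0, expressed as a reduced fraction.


Bernoulli numbers can also be computed recursively via B_0 = 1 and sum_{j=0}^{m} C(m+1, j) B_j = 0 for m >= 1. Odd-index Bernoulli numbers vanish for k >= 3.
Computing B_0 = 1, so 12 * B_0 = 12 * 1 = 12.

12


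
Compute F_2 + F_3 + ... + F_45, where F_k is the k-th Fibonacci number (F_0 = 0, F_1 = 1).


Use the identity sum_{k=0}^{N} F_k = F_{N+2} - 1 (which follows from F_{k+2} - F_{k+1} = F_k). Then
sum_{k=2}^{45} F_k = (F_{47} - 1) - (F_{3} - 1) = F_{47} - F_{3}.
Computing: F_{47} = 2971215073, F_{3} = 2, so
Sum = 2971215073 - 2 = 2971215071.

2971215071


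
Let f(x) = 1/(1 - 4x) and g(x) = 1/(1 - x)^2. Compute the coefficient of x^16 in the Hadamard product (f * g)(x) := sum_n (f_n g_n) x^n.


f has coefficients f_k = 4^k. For g = 1/(1 - x)^2 the coefficient is g_k = C(k + 1, 1) = k + 1. The Hadamard coefficient is (f * g)_k = 4^k * (k + 1).
For k = 16: 4^16 * 17 = 4294967296 * 17 = 73014444032.

73014444032


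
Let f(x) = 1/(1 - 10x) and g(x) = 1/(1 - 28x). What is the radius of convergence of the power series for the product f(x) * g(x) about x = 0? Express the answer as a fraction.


The radius of 1/(1 - 10x) is 1/10 (nearest singularity at x = 1/10), and the radius of 1/(1 - 28x) is 1/28.
The product f(x)*g(x) = 1/((1 - 10x)(1 - 28x)) has singularities at both 1/10 and 1/28, so its radius of convergence is the distance to the nearest one:
min(1/10, 1/28) = 1/28.

1/28


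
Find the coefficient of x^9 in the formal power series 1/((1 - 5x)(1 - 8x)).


By partial fractions or Cauchy convolution:
The coefficient equals sum_{k=0}^{9} 5^k * 8^(9-k).
= 354658733

354658733


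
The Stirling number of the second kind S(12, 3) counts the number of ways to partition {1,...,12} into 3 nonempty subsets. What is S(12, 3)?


Using the explicit formula S(n,k) = (1/k!) sum_{j=0}^{k} (-1)^(k-j) C(k,j) j^n:
S(12, 3) = 86526
Equivalently, S(n,k) is n! times the coefficient of x^n in the EGF (e^x - 1)^k / k!.

86526


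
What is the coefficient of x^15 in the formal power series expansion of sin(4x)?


The Maclaurin series is sin(t) = sum_{k>=0} (-1)^k t^(2k+1) / (2k+1)!, so substituting t = 4x, only odd powers of x are nonzero, with coefficient of x^(2k+1) equal to (-1)^k 4^(2k+1) / (2k+1)!.
Write 15 = 2*7 + 1, giving the coefficient (-1)^7 * 4^15 / 15! = -1073741824/1307674368000 = -524288/638512875.

-524288/638512875


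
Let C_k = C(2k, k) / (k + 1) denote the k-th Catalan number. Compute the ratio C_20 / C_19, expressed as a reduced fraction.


Using C_k = (2k)! / (k! (k+1)!), the ratio C_{k+1}/C_k simplifies to
C_{k+1}/C_k = [(2k+2)! / ((k+1)! (k+2)!)] * [k! (k+1)! / (2k)!]
 = (2k+2)(2k+1) / ((k+1)(k+2)) = 2(2k+1) / (k+2).
For k = 19: 2(2*19 + 1) / (19 + 2) = 78/21 = 26/7.

26/7


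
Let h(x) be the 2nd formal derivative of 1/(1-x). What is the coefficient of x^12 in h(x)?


Differentiating 2 times: d^2/dx^2 [1/(1-x)] = 2!/(1-x)^3.
The expansion 1/(1-x)^3 = sum_{k>=0} C(k+2, 2) x^k, so the coefficient of x^n in 2!/(1-x)^3 is 2! * C(n+2, 2).
For n = 12: 2 * C(14, 2) = 2 * 91 = 182

182


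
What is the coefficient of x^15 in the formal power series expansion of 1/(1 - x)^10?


The negative binomial / multiset identity is
1/(1 - x)^r = sum_{k>=0} C(k + r - 1, r - 1) x^k.
Here r = 10 and k = 15, so the coefficient is
C(15 + 9, 9) = C(24, 9)
= 1307504

1307504


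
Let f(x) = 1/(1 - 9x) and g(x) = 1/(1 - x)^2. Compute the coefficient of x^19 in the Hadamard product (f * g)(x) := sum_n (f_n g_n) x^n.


f has coefficients f_k = 9^k. For g = 1/(1 - x)^2 the coefficient is g_k = C(k + 1, 1) = k + 1. The Hadamard coefficient is (f * g)_k = 9^k * (k + 1).
For k = 19: 9^19 * 20 = 1350851717672992089 * 20 = 27017034353459841780.

27017034353459841780


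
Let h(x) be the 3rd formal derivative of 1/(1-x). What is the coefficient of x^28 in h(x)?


Differentiating 3 times: d^3/dx^3 [1/(1-x)] = 3!/(1-x)^4.
The expansion 1/(1-x)^4 = sum_{k>=0} C(k+3, 3) x^k, so the coefficient of x^n in 3!/(1-x)^4 is 3! * C(n+3, 3).
For n = 28: 6 * C(31, 3) = 6 * 4495 = 26970

26970


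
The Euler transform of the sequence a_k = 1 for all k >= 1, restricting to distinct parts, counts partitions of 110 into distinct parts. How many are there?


Partitions of 110 into distinct parts can be computed via generating function.
Product (1+x)(1+x^2)(1+x^3)...
The coefficient of x^110 = 1004544

1004544


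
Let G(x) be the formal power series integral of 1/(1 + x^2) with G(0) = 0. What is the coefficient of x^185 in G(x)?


1/(1 + x^2) = sum_{j>=0} (-1)^j x^(2j). Integrating termwise with G(0) = 0:
G(x) = sum_{j>=0} (-1)^j x^(2j+1) / (2j+1) = arctan(x).
Only odd powers are nonzero. For x^185 write 185 = 2*92 + 1, giving
(-1)^92 / 185 = 1/185 = 1/185.

1/185


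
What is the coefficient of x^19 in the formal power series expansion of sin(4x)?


The Maclaurin series is sin(t) = sum_{k>=0} (-1)^k t^(2k+1) / (2k+1)!, so substituting t = 4x, only odd powers of x are nonzero, with coefficient of x^(2k+1) equal to (-1)^k 4^(2k+1) / (2k+1)!.
Write 19 = 2*9 + 1, giving the coefficient (-1)^9 * 4^19 / 19! = -274877906944/121645100408832000 = -4194304/1856156927625.

-4194304/1856156927625


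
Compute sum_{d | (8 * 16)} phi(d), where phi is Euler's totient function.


First, 8 * 16 = 128. One classical identity is sum_{d | n} phi(d) = n (each k in [1, n] has a unique gcd with n, and among the k's with gcd(k, n) = n/d there are phi(d) of them). So the sum equals 128. We also verify directly:
Divisors of 128: 1, 2, 4, 8, 16, 32, 64, 128.
phi values: 1, 1, 2, 4, 8, 16, 32, 64.
Sum = 128.

128


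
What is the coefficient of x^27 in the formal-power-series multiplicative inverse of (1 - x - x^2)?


Let the inverse be f(x) = sum_{k>=0} a_k x^k. From f(x) * (1 - x - x^2) = 1 and matching coefficients:
 x^0: a_0 = 1.
 x^1: a_1 - a_0 = 0, so a_1 = 1.
 x^k (k >= 2): a_k - a_{k-1} - a_{k-2} = 0, i.e. a_k = a_{k-1} + a_{k-2}.
This is the Fibonacci-type recurrence shifted so that a_0 = a_1 = 1.
Iterating: a_0=1, a_1=1, a_2=2, a_3=3, a_4=5, a_5=8, a_6=13, a_7=21, a_8=34, a_9=55, ...
a_27 = 317811.

317811


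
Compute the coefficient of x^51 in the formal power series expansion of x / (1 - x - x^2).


Let f(x) = sum_{k>=0} a_k x^k. Multiplying f(x) * (1 - x - x^2) = x and matching coefficients gives a_0 = 0, a_1 = 1, and a_k = a_{k-1} + a_{k-2} for k >= 2. These are the Fibonacci numbers F_k.
Iterating from F_0 = 0, F_1 = 1:
F_0=0, F_1=1, F_2=1, F_3=2, F_4=3, F_5=5, F_6=8, F_7=13, F_8=21, F_9=34, ...
F_51 = 20365011074.

20365011074


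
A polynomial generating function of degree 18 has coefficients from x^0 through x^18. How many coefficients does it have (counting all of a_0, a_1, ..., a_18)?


A polynomial of degree 18 takes the form a_0 + a_1 x + ... + a_18 x^18.
The number of coefficients is 18 + 1 = 19.

19


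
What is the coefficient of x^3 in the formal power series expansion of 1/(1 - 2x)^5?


The general identity 1/(1 - c x)^r = sum_{k>=0} c^k C(k + r - 1, r - 1) x^k follows by substituting y = c x into 1/(1 - y)^r = sum_{k>=0} C(k + r - 1, r - 1) y^k.
For c = 2, r = 5, k = 3:
2^3 * C(7, 4) = 8 * 35 = 280.

280


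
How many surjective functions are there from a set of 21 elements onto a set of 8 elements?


By inclusion-exclusion on which target elements are missed, the number of surjections from an n-set onto a k-set is
surj(n, k) = sum_{j=0}^{k} (-1)^j C(k, j) (k - j)^n.
Equivalently surj(n, k) = k! * S(n, k), where S(n, k) is the Stirling number of the second kind.
For n = 21, k = 8:
S(21, 8) = 132511015347084, so
surj = 8! * 132511015347084 = 40320 * 132511015347084 = 5342844138794426880.

5342844138794426880


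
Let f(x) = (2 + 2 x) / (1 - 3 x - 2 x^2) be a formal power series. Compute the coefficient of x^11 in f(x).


Write f(x) = sum_{k>=0} a_k x^k. Multiplying both sides by 1 - 3 x - 2 x^2 gives
(1 - 3 x - 2 x^2) sum_{k>=0} a_k x^k = 2 + 2 x.
Matching coefficients:
 x^0: a_0 = 2
 x^1: a_1 - 3 a_0 = 2  =>  a_1 = 3*2 + 2 = 8
 x^k (k >= 2): a_k = 3 a_{k-1} + 2 a_{k-2}.
Iterating: a_2 = 28, a_3 = 100, a_4 = 356, a_5 = 1268, a_6 = 4516, a_7 = 16084, a_8 = 57284, a_9 = 204020, a_10 = 726628, a_11 = 2587924.
So the coefficient of x^11 is 2587924.

2587924


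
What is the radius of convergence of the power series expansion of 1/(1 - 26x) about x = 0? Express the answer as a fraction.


Expanding 1/(1 - 26x) = sum_{k>=0} 26^k x^k, the series converges when |26x| < 1, i.e., |x| < 1/26.
So the radius of convergence is 1/26 = 1/26.

1/26


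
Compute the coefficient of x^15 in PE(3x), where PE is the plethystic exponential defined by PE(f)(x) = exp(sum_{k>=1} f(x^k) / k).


With f(x) = 3x, the exponent is sum_{k>=1} 3 x^k / k = 3 * (-ln(1 - x)). Exponentiating:
PE(3x) = exp(-3 ln(1 - x)) = 1/(1 - x)^3.
By the negative binomial expansion, [x^n] 1/(1 - x)^3 = C(n + 2, 2).
For n = 15: C(17, 2) = 136.

136


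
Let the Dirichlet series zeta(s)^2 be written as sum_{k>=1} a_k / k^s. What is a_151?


The Dirichlet convolution of the constant function 1 with itself gives (1 * 1)(k) = sum_{d | k} 1 = d(k), the number of positive divisors of k.
Since zeta(s) = sum_{k>=1} 1/k^s, we have zeta(s)^2 = sum_{k>=1} d(k)/k^s, so a_k = d(k).
For k = 151: the divisors are 1, 151.
Count = 2.

2


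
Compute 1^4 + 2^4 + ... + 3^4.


This power sum has a closed form given by Faulhaber's formula
sum_{k=1}^{m} k^p = (1 / (p + 1)) * sum_{j=0}^{p} C(p + 1, j) B_j m^(p + 1 - j),
but for small m direct computation is fastest:
1 + 16 + 81 = 98.

98


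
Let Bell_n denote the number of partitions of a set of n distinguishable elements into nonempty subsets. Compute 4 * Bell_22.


Bell_22 can be computed from the Bell triangle or from Dobinski's identity Bell_n = (1/e) * sum_{k>=0} k^n / k!.
Computing Bell_22 = 4506715738447323.
Then 4 * 4506715738447323 = 18026862953789292.

18026862953789292


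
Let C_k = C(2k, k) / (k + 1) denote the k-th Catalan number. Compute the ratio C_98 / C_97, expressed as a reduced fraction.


Using C_k = (2k)! / (k! (k+1)!), the ratio C_{k+1}/C_k simplifies to
C_{k+1}/C_k = [(2k+2)! / ((k+1)! (k+2)!)] * [k! (k+1)! / (2k)!]
 = (2k+2)(2k+1) / ((k+1)(k+2)) = 2(2k+1) / (k+2).
For k = 97: 2(2*97 + 1) / (97 + 2) = 390/99 = 130/33.

130/33


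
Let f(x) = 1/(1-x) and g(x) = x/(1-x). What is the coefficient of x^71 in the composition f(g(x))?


First simplify the composition: f(g(x)) = 1/(1 - x/(1-x)) = (1-x)/((1-x) - x) = (1-x)/(1-2x).
Now extract the coefficient. Write (1-x)/(1-2x) = 1/(1-2x) - x/(1-2x).
The coefficient of x^n in 1/(1-2x) is 2^n, and in x/(1-2x) is 2^(n-1) (for n >= 1).
So the coefficient of x^71 is 2^71 - 2^70 = 2361183241434822606848 - 1180591620717411303424 = 1180591620717411303424.

1180591620717411303424


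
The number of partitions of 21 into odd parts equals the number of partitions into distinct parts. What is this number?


Computing partitions of 21 into odd parts (1, 3, 5, ...):
Using the generating function prod_{k>=0} 1/(1-x^(2k+1)),
the count is 76

76


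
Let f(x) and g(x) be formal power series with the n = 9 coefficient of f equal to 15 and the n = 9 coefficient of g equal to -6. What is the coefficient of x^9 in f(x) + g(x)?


Addition of formal power series is termwise.
The coefficient of x^9 in f + g = 15 + -6
= 9

9


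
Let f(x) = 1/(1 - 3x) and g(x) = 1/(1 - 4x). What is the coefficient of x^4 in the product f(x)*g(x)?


The coefficient of x^n in f*g is the Cauchy product: sum_{k=0}^{n} a^k * b^(n-k).
With a=3, b=4, n=4:
sum_{k=0}^{4} 3^k * 4^(4-k)
= 781

781


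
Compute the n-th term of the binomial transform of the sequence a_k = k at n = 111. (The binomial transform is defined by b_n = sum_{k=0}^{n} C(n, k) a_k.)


With a_k = k, b_n = sum_{k=0}^{n} C(n, k) k. Using k * C(n, k) = n * C(n-1, k-1) gives b_n = n * sum_{k>=1} C(n-1, k-1) = n * 2^(n-1).
For n = 111: 111 * 2^110 = 111 * 1298074214633706907132624082305024 = 144086237824341466691721273135857664.

144086237824341466691721273135857664


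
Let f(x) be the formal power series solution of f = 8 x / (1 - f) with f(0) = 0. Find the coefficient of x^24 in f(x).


Apply Lagrange inversion: f = 8 x * phi(f) with phi(t) = 1/(1 - t), so
[x^n] f = 8^n * (1/n) [t^(n-1)] phi(t)^n = 8^n * (1/n) [t^(n-1)] (1 - t)^(-n) = 8^n * (1/n) C(2n - 2, n - 1) = 8^n * C_{n-1}.
For n = 24: C_23 = C(46, 23) / 24 = 8233430727600/24 = 343059613650.
With the 8^24 = 4722366482869645213696 factor, the coefficient is 4722366482869645213696 * 343059613650 = 1620053221126969830323121448550400.

1620053221126969830323121448550400


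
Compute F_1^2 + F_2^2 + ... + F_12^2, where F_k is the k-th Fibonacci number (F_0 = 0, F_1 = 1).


There is a standard identity sum_{k=0}^{N} F_k^2 = F_N * F_{N+1} (proved inductively from the telescoping relation F_k^2 = F_k F_{k+1} - F_{k-1} F_k). Then
sum_{k=1}^{12} F_k^2 = F_12 F_13 - F_0 F_1.
Computing: F_12 = 144, F_13 = 233, F_0 = 0, F_1 = 1.
Sum = 144 * 233 - 0 * 1 = 33552.

33552


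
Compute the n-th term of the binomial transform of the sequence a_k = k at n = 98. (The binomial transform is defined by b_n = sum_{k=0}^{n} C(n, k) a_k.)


With a_k = k, b_n = sum_{k=0}^{n} C(n, k) k. Using k * C(n, k) = n * C(n-1, k-1) gives b_n = n * sum_{k>=1} C(n-1, k-1) = n * 2^(n-1).
For n = 98: 98 * 2^97 = 98 * 158456325028528675187087900672 = 15528719852795810168334614265856.

15528719852795810168334614265856


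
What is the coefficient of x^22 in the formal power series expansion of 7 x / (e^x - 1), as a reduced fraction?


The exponential generating function for Bernoulli numbers is
x / (e^x - 1) = sum_{k>=0} B_k x^k / k!.
So the coefficient of x^22 in 7 x / (e^x - 1) is 7 B_22 / 22!.
Computing: B_22 = 854513/138, 22! = 1124000727777607680000, giving
7 * 854513/138 / 1124000727777607680000 = 77683/2014442862770257920000.

77683/2014442862770257920000


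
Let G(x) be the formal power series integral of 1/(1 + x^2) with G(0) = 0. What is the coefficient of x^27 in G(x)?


1/(1 + x^2) = sum_{j>=0} (-1)^j x^(2j). Integrating termwise with G(0) = 0:
G(x) = sum_{j>=0} (-1)^j x^(2j+1) / (2j+1) = arctan(x).
Only odd powers are nonzero. For x^27 write 27 = 2*13 + 1, giving
(-1)^13 / 27 = -1/27 = -1/27.

-1/27


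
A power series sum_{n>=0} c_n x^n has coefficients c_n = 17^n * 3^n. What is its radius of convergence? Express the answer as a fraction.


By the root test (Cauchy-Hadamard), the radius is R = 1 / limsup_n |c_n|^(1/n).
Here |c_n|^(1/n) = (17^n * 3^n)^(1/n) = 17 * 3 = 51 for all n.
So R = 1/51 = 1/51.

1/51


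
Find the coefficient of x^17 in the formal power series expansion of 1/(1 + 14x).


Write 1/(1 + c x) = 1/(1 - (-c) x) and apply the geometric-series identity
1/(1 - y) = sum_{k>=0} y^k to get 1/(1 + c x) = sum_{k>=0} (-c)^k x^k.
So the coefficient of x^k is (-c)^k = (-1)^k * c^k.
Here c = 14 and k = 17:
(-14)^17 = -1 * 30491346729331195904 = -30491346729331195904

-30491346729331195904


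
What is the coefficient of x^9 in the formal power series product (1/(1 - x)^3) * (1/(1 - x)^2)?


Combine the factors: (1/(1 - x)^3) * (1/(1 - x)^2) = 1/(1 - x)^5.
Then use 1/(1 - x)^r = sum_{k>=0} C(k + r - 1, r - 1) x^k with r = 5 and k = 9:
C(13, 4) = 715.

715


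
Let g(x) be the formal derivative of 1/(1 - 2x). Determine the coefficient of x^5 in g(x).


Differentiate termwise: d/dx sum_{k>=0} 2^k x^k = sum_{k>=1} k 2^k x^(k-1) = sum_{j>=0} (j+1) 2^(j+1) x^j.
Equivalently, d/dx [1/(1 - 2x)] = 2/(1 - 2x)^2.
For j = 5: 6 * 2^6 = 6 * 64 = 384.

384


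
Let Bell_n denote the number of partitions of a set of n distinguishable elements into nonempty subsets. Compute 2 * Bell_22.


Bell_22 can be computed from the Bell triangle or from Dobinski's identity Bell_n = (1/e) * sum_{k>=0} k^n / k!.
Computing Bell_22 = 4506715738447323.
Then 2 * 4506715738447323 = 9013431476894646.

9013431476894646


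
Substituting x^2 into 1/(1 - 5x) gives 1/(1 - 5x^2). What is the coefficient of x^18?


The coefficient of x^(2m) in 1/(1 - 5x^2) is 5^m.
With n = 18 = 2*9, the coefficient is 5^9 = 1953125.

1953125


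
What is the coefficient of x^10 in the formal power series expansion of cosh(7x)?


The Maclaurin series is cosh(t) = sum_{m>=0} t^(2m) / (2m)!, so substituting t = 7x, only even powers of x are nonzero, with coefficient of x^(2m) equal to 7^(2m) / (2m)!.
For x^10 the coefficient is 7^10/10! = 282475249/3628800 = 40353607/518400.

40353607/518400


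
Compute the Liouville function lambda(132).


The Liouville function is lambda(k) = (-1)^Omega(k), where Omega(k) counts the prime factors of k with multiplicity.
Factoring: 132 = 2 * 2 * 3 * 11, so Omega(132) = 4.
lambda(132) = (-1)^4 = 1.

1


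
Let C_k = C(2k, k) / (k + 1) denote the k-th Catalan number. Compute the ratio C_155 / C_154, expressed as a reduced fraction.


Using C_k = (2k)! / (k! (k+1)!), the ratio C_{k+1}/C_k simplifies to
C_{k+1}/C_k = [(2k+2)! / ((k+1)! (k+2)!)] * [k! (k+1)! / (2k)!]
 = (2k+2)(2k+1) / ((k+1)(k+2)) = 2(2k+1) / (k+2).
For k = 154: 2(2*154 + 1) / (154 + 2) = 618/156 = 103/26.

103/26


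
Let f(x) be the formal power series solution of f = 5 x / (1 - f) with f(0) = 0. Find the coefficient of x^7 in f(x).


Apply Lagrange inversion: f = 5 x * phi(f) with phi(t) = 1/(1 - t), so
[x^n] f = 5^n * (1/n) [t^(n-1)] phi(t)^n = 5^n * (1/n) [t^(n-1)] (1 - t)^(-n) = 5^n * (1/n) C(2n - 2, n - 1) = 5^n * C_{n-1}.
For n = 7: C_6 = C(12, 6) / 7 = 924/7 = 132.
With the 5^7 = 78125 factor, the coefficient is 78125 * 132 = 10312500.

10312500


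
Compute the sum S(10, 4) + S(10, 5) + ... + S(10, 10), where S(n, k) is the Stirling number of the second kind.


By definition, S(n, k) counts partitions of an n-set into exactly k nonempty blocks.
Computing row n = 10 for k = 4..10:
S(10, k): 34105, 42525, 22827, 5880, 750, 45, 1
Sum = 106133.

106133


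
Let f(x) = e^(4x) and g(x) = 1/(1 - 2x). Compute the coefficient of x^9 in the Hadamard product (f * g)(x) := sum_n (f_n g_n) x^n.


Expanding: f_k = 4^k/k! (from e^(4x)) and g_k = 2^k (from 1/(1 - 2x)). So the Hadamard coefficient (f * g)_k = 4^k 2^k / k! = (8)^k / k!.
For k = 9: 8^9/9! = 134217728/362880 = 1048576/2835.

1048576/2835


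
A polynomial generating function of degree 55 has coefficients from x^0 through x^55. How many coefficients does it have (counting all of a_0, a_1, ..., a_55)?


A polynomial of degree 55 takes the form a_0 + a_1 x + ... + a_55 x^55.
The number of coefficients is 55 + 1 = 56.

56


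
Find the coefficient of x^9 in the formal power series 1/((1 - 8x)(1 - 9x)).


By partial fractions or Cauchy convolution:
The coefficient equals sum_{k=0}^{9} 8^k * 9^(9-k).
= 2413042577

2413042577


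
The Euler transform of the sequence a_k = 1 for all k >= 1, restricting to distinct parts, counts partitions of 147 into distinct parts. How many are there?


Partitions of 147 into distinct parts can be computed via generating function.
Product (1+x)(1+x^2)(1+x^3)...
The coefficient of x^147 = 15757502

15757502


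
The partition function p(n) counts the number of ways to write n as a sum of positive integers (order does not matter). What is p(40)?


Using the generating function prod_{k>=1} 1/(1-x^k), we compute p(40).
By dynamic programming over parts 1 through 40:
p(40) = 37338

37338


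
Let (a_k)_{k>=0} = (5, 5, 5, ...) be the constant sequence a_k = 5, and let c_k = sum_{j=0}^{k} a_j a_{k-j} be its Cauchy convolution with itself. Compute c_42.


Since a_j = 5 for all j >= 0, the convolution sum becomes
c_k = sum_{j=0}^{k} 5 * 5 = 25 * (k + 1).
Equivalently, the generating function of (a_k) is 5/(1 - x) and its square is 25/(1 - x)^2 = sum_{k>=0} 25(k + 1) x^k.
For k = 42: 25 * 43 = 1075.

1075


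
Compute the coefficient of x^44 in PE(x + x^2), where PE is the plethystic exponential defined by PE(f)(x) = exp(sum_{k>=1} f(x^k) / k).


With f(x) = x + x^2, the exponent is sum_{k>=1} (x^k + x^(2k)) / k = -ln(1 - x) - ln(1 - x^2). Exponentiating:
PE(x + x^2) = 1 / ((1 - x)(1 - x^2)).
This is the generating function for partitions of n into parts of size 1 or 2. The number of 2's can be any j in 0..22, and the rest are 1's, so
[x^44] = floor(44/2) + 1 = 23.

23


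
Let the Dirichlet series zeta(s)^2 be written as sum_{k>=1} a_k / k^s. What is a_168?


The Dirichlet convolution of the constant function 1 with itself gives (1 * 1)(k) = sum_{d | k} 1 = d(k), the number of positive divisors of k.
Since zeta(s) = sum_{k>=1} 1/k^s, we have zeta(s)^2 = sum_{k>=1} d(k)/k^s, so a_k = d(k).
For k = 168: the divisors are 1, 2, 3, 4, 6, 7, 8, 12, 14, 21, 24, 28, 42, 56, 84, 168.
Count = 16.

16


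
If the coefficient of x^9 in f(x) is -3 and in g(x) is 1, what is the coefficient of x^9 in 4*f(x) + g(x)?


Scalar multiplication scales coefficients: 4 * -3 = -12.
Then add the g coefficient: -12 + 1
= -11

-11


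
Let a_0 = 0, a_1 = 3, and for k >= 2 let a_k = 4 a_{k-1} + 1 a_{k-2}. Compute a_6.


Iterating the recurrence forward:
a_0 = 0
a_1 = 3
a_2 = 4*3 + 1*0 = 12
a_3 = 4*12 + 1*3 = 51
a_4 = 4*51 + 1*12 = 216
a_5 = 4*216 + 1*51 = 915
a_6 = 4*915 + 1*216 = 3876
So a_6 = 3876.

3876


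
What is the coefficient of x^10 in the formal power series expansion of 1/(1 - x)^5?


The expansion 1/(1 - x)^r = sum_{k>=0} C(k + r - 1, r - 1) x^k follows from the multiset / negative-binomial theorem (or from repeated differentiation of the geometric series).
For r = 5 and k = 10:
C(14, 4) = 87178291200 / (24 * 3628800) = 1001.

1001


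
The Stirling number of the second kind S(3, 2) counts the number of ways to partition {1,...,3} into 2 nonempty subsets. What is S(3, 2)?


Using the explicit formula S(n,k) = (1/k!) sum_{j=0}^{k} (-1)^(k-j) C(k,j) j^n:
S(3, 2) = 3
Equivalently, S(n,k) is n! times the coefficient of x^n in the EGF (e^x - 1)^k / k!.

3


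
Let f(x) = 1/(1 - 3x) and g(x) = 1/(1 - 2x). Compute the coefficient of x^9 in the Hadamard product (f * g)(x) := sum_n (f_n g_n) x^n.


f has coefficients f_k = 3^k and g has coefficients g_k = 2^k, so the Hadamard product has coefficient (f*g)_k = 3^k * 2^k = 6^k.
For k = 9: 6^9 = 10077696.

10077696


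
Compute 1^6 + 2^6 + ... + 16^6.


This power sum has a closed form given by Faulhaber's formula
sum_{k=1}^{m} k^p = (1 / (p + 1)) * sum_{j=0}^{p} C(p + 1, j) B_j m^(p + 1 - j),
but for small m direct computation is fastest:
1 + 64 + 729 + 4096 + 15625 + 46656 + 117649 + 262144 + 531441 + 1000000 + 1771561 + 2985984 + 4826809 + 7529536 + 11390625 + 16777216 = 47260136.

47260136


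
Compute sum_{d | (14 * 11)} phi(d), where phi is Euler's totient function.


First, 14 * 11 = 154. One classical identity is sum_{d | n} phi(d) = n (each k in [1, n] has a unique gcd with n, and among the k's with gcd(k, n) = n/d there are phi(d) of them). So the sum equals 154. We also verify directly:
Divisors of 154: 1, 2, 7, 11, 14, 22, 77, 154.
phi values: 1, 1, 6, 10, 6, 10, 60, 60.
Sum = 154.

154


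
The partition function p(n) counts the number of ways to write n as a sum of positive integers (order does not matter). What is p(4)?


Using the generating function prod_{k>=1} 1/(1-x^k), we compute p(4).
By dynamic programming over parts 1 through 4:
p(4) = 5

5


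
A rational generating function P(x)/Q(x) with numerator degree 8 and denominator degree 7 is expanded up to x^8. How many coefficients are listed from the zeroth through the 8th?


Expanding up to x^8 gives the coefficients for x^0, x^1, ..., x^8.
That is 8 + 1 = 9 coefficients in total.

9


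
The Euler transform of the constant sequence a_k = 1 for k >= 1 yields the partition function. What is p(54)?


The Euler transform converts the sequence a_k = 1 into the number of integer partitions.
Using the recurrence or dynamic programming:
p(54) = 386155

386155


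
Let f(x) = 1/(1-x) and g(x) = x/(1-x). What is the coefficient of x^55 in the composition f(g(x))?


First simplify the composition: f(g(x)) = 1/(1 - x/(1-x)) = (1-x)/((1-x) - x) = (1-x)/(1-2x).
Now extract the coefficient. Write (1-x)/(1-2x) = 1/(1-2x) - x/(1-2x).
The coefficient of x^n in 1/(1-2x) is 2^n, and in x/(1-2x) is 2^(n-1) (for n >= 1).
So the coefficient of x^55 is 2^55 - 2^54 = 36028797018963968 - 18014398509481984 = 18014398509481984.

18014398509481984


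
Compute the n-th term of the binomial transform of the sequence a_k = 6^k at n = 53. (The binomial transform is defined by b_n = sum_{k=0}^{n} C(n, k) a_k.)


With a_k = 6^k, b_n = sum_{k=0}^{n} C(n, k) 6^k = (1 + 6)^n by the binomial theorem.
For n = 53: (1 + 6)^53 = 7^53 = 616873509628062366290756156815389726793178407.

616873509628062366290756156815389726793178407


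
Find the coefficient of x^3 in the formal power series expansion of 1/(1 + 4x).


Write 1/(1 + c x) = 1/(1 - (-c) x) and apply the geometric-series identity
1/(1 - y) = sum_{k>=0} y^k to get 1/(1 + c x) = sum_{k>=0} (-c)^k x^k.
So the coefficient of x^k is (-c)^k = (-1)^k * c^k.
Here c = 4 and k = 3:
(-4)^3 = -1 * 64 = -64

-64


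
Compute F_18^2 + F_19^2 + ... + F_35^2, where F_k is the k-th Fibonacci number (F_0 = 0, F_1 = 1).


There is a standard identity sum_{k=0}^{N} F_k^2 = F_N * F_{N+1} (proved inductively from the telescoping relation F_k^2 = F_k F_{k+1} - F_{k-1} F_k). Then
sum_{k=18}^{35} F_k^2 = F_35 F_36 - F_17 F_18.
Computing: F_35 = 9227465, F_36 = 14930352, F_17 = 1597, F_18 = 2584.
Sum = 9227465 * 14930352 - 1597 * 2584 = 137769296391032.

137769296391032


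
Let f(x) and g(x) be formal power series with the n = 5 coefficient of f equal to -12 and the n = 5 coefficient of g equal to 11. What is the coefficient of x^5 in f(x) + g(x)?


Addition of formal power series is termwise.
The coefficient of x^5 in f + g = -12 + 11
= -1

-1


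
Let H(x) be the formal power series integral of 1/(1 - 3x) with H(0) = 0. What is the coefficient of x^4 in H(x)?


1/(1 - 3x) = sum_{k>=0} 3^k x^k. Integrating termwise with H(0) = 0:
H(x) = sum_{k>=0} 3^k x^(k+1) / (k+1) = sum_{m>=1} 3^(m-1) x^m / m.
For m = 4: 3^3/4 = 27/4 = 27/4.

27/4


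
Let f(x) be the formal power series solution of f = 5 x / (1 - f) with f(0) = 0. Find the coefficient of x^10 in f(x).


Apply Lagrange inversion: f = 5 x * phi(f) with phi(t) = 1/(1 - t), so
[x^n] f = 5^n * (1/n) [t^(n-1)] phi(t)^n = 5^n * (1/n) [t^(n-1)] (1 - t)^(-n) = 5^n * (1/n) C(2n - 2, n - 1) = 5^n * C_{n-1}.
For n = 10: C_9 = C(18, 9) / 10 = 48620/10 = 4862.
With the 5^10 = 9765625 factor, the coefficient is 9765625 * 4862 = 47480468750.

47480468750
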